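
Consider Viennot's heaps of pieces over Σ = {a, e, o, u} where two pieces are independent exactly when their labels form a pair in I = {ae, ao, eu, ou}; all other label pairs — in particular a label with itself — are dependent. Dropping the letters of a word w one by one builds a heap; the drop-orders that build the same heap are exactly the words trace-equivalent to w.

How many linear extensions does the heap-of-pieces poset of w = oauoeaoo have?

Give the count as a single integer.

0(o) covers ∅
1(a) covers ∅
2(u) covers 1:a
3(o) covers 0:o
4(e) covers 3:o
5(a) covers 2:u
6(o) covers 4:e
7(o) covers 6:o
floor of heap: 0:o, 1:a
completions by unplaced set U, small U first (add the entries for U minus each lowest piece of U):
  |U|=1: {5}:1  {7}:1
  |U|=2: {2,5}:1  {5,7}:2  {6,7}:1
  |U|=3: {1,2,5}:1  {2,5,7}:3  {4,6,7}:1  {5,6,7}:3
  |U|=4: {1,2,5,7}:4  {2,5,6,7}:6  {3,4,6,7}:1  {4,5,6,7}:4
  |U|=5: {0,3,4,6,7}:1  {1,2,5,6,7}:10  {2,4,5,6,7}:10  {3,4,5,6,7}:5
  |U|=6: {0,3,4,5,6,7}:6  {1,2,4,5,6,7}:20  {2,3,4,5,6,7}:15
  start at 0(o): 35
  start at 1(a): 21
sum over floor = 56

56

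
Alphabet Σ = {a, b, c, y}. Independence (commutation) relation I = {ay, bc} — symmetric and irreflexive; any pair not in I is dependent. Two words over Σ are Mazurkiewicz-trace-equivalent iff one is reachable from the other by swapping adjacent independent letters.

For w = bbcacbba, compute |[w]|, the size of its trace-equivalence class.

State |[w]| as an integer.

drop 0:b onto floor
drop 1:b onto {0:b}
drop 2:c onto floor
drop 3:a onto {1:b, 2:c}
drop 4:c onto {3:a}
drop 5:b onto {3:a}
drop 6:b onto {5:b}
drop 7:a onto {4:c, 6:b}
ground layer = {0:b, 2:c}
drop-orders for the pieces not yet dropped (sum over which currently-grounded one goes next):
  1 to go: {7} 1
  2 to go: {4,7} 1  {6,7} 1
  3 to go: {4,6,7} 2  {5,6,7} 1
  4 to go: {4,5,6,7} 3
  5 to go: {3,4,5,6,7} 3
  6 to go: {1,3,4,5,6,7} 3  {2,3,4,5,6,7} 3
  if 0:b drops first: 6 orders
  if 2:c drops first: 3 orders
heap linearizations: 9

9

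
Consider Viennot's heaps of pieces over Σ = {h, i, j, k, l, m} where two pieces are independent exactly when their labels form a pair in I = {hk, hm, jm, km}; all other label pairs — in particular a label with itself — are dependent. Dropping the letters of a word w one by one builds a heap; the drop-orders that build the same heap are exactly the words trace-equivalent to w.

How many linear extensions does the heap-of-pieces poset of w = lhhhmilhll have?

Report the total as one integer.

4

drop 0:l onto floor
drop 1:h onto {0:l}
drop 2:h onto {1:h}
drop 3:h onto {2:h}
drop 4:m onto {0:l}
drop 5:i onto {3:h, 4:m}
drop 6:l onto {5:i}
drop 7:h onto {6:l}
drop 8:l onto {7:h}
drop 9:l onto {8:l}
ground layer = {0:l}
drop-orders for the pieces not yet dropped (sum over which currently-grounded one goes next):
  1 to go: {9} 1
  2 to go: {8,9} 1
  3 to go: {7,8,9} 1
  4 to go: {6,7,8,9} 1
  5 to go: {5,6,7,8,9} 1
  6 to go: {3,5,6,7,8,9} 1  {4,5,6,7,8,9} 1
  7 to go: {2,3,5,6,7,8,9} 1  {3,4,5,6,7,8,9} 2
  8 to go: {1,2,3,5,6,7,8,9} 1  {2,3,4,5,6,7,8,9} 3
  if 0:l drops first: 4 orders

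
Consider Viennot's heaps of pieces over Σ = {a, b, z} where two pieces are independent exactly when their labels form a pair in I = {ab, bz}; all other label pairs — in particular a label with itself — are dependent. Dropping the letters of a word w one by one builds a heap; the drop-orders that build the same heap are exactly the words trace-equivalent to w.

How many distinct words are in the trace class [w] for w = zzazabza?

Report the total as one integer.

#0=z has no predecessor
#1=z depends on [0:z]
#2=a depends on [1:z]
#3=z depends on [2:a]
#4=a depends on [3:z]
#5=b has no predecessor
#6=z depends on [4:a]
#7=a depends on [6:z]
sources: [0:z, 5:b]
N(rest) = Σ N(rest − s) over sources s of rest; N(one piece) = 1:
  size 1 → [5]=1  [7]=1
  size 2 → [5,7]=2  [6,7]=1
  size 3 → [4,6,7]=1  [5,6,7]=3
  size 4 → [3,4,6,7]=1  [4,5,6,7]=4
  size 5 → [2,3,4,6,7]=1  [3,4,5,6,7]=5
  size 6 → [1,2,3,4,6,7]=1  [2,3,4,5,6,7]=6
  first=0(z) contributes 7
  first=5(b) contributes 1
|[w]| = 8

8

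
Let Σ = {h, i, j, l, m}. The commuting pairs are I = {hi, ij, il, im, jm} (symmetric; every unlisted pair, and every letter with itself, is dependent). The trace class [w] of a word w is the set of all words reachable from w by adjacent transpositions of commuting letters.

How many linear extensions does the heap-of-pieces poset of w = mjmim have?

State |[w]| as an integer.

20

#0=m has no predecessor
#1=j has no predecessor
#2=m depends on [0:m]
#3=i has no predecessor
#4=m depends on [2:m]
sources: [0:m, 1:j, 3:i]
N(rest) = Σ N(rest − s) over sources s of rest; N(one piece) = 1:
  size 1 → [1]=1  [3]=1  [4]=1
  size 2 → [1,3]=2  [1,4]=2  [2,4]=1  [3,4]=2
  size 3 → [0,2,4]=1  [1,2,4]=3  [1,3,4]=6  [2,3,4]=3
  first=0(m) contributes 12
  first=1(j) contributes 4
  first=3(i) contributes 4
|[w]| = 20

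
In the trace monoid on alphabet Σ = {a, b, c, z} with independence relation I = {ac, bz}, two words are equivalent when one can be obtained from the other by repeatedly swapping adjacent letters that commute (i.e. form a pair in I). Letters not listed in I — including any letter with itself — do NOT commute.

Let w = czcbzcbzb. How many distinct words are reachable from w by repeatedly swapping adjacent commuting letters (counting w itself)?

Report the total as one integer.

6

piece 0:c — minimal
piece 1:z rests on {0:c}
piece 2:c rests on {1:z}
piece 3:b rests on {2:c}
piece 4:z rests on {2:c}
piece 5:c rests on {3:b, 4:z}
piece 6:b rests on {5:c}
piece 7:z rests on {5:c}
piece 8:b rests on {6:b}
minimal pieces: {0:c}
ways to finish when only these pieces remain (= sum over removing one remaining piece with nothing left below it):
  1 left: {7}→1  {8}→1
  2 left: {6,8}→1  {7,8}→2
  3 left: {6,7,8}→3
  4 left: {5,6,7,8}→3
  5 left: {3,5,6,7,8}→3  {4,5,6,7,8}→3
  6 left: {3,4,5,6,7,8}→6
  7 left: {2,3,4,5,6,7,8}→6
  placing 0:c first → 6 extensions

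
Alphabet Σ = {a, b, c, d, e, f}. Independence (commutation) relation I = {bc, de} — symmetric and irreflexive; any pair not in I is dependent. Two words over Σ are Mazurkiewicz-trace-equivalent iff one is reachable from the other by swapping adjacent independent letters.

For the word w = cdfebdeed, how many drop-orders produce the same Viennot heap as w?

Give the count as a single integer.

6

#0=c has no predecessor
#1=d depends on [0:c]
#2=f depends on [1:d]
#3=e depends on [2:f]
#4=b depends on [3:e]
#5=d depends on [4:b]
#6=e depends on [4:b]
#7=e depends on [6:e]
#8=d depends on [5:d]
sources: [0:c]
N(rest) = Σ N(rest − s) over sources s of rest; N(one piece) = 1:
  size 1 → [7]=1  [8]=1
  size 2 → [5,8]=1  [6,7]=1  [7,8]=2
  size 3 → [5,7,8]=3  [6,7,8]=3
  size 4 → [5,6,7,8]=6
  size 5 → [4,5,6,7,8]=6
  size 6 → [3,4,5,6,7,8]=6
  size 7 → [2,3,4,5,6,7,8]=6
  first=0(c) contributes 6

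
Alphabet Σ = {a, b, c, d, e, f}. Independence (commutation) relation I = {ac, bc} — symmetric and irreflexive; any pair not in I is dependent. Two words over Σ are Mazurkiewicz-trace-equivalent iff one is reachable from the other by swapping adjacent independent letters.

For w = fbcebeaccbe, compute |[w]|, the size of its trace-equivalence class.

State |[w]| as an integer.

drop 0:f onto floor
drop 1:b onto {0:f}
drop 2:c onto {0:f}
drop 3:e onto {1:b, 2:c}
drop 4:b onto {3:e}
drop 5:e onto {4:b}
drop 6:a onto {5:e}
drop 7:c onto {5:e}
drop 8:c onto {7:c}
drop 9:b onto {6:a}
drop 10:e onto {8:c, 9:b}
ground layer = {0:f}
drop-orders for the pieces not yet dropped (sum over which currently-grounded one goes next):
  1 to go: {10} 1
  2 to go: {8,10} 1  {9,10} 1
  3 to go: {6,9,10} 1  {7,8,10} 1  {8,9,10} 2
  4 to go: {6,8,9,10} 3  {7,8,9,10} 3
  5 to go: {6,7,8,9,10} 6
  6 to go: {5,6,7,8,9,10} 6
  7 to go: {4,5,6,7,8,9,10} 6
  8 to go: {3,4,5,6,7,8,9,10} 6
  9 to go: {1,3,4,5,6,7,8,9,10} 6  {2,3,4,5,6,7,8,9,10} 6
  if 0:f drops first: 12 orders

12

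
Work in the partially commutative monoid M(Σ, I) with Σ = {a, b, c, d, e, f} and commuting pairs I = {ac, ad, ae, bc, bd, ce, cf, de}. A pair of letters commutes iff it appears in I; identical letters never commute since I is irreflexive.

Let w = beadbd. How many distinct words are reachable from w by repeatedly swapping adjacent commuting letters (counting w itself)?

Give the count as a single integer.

30

piece 0:b — minimal
piece 1:e rests on {0:b}
piece 2:a rests on {0:b}
piece 3:d — minimal
piece 4:b rests on {1:e, 2:a}
piece 5:d rests on {3:d}
minimal pieces: {0:b, 3:d}
ways to finish when only these pieces remain (= sum over removing one remaining piece with nothing left below it):
  1 left: {4}→1  {5}→1
  2 left: {1,4}→1  {2,4}→1  {3,5}→1  {4,5}→2
  3 left: {1,2,4}→2  {1,4,5}→3  {2,4,5}→3  {3,4,5}→3
  4 left: {0,1,2,4}→2  {1,2,4,5}→8  {1,3,4,5}→6  {2,3,4,5}→6
  placing 0:b first → 20 extensions
  placing 3:d first → 10 extensions
total linear extensions = 30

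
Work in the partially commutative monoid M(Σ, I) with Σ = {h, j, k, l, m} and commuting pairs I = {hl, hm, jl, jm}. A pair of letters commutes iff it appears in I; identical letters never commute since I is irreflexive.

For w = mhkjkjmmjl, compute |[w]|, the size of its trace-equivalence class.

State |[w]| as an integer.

20

drop 0:m onto floor
drop 1:h onto floor
drop 2:k onto {0:m, 1:h}
drop 3:j onto {2:k}
drop 4:k onto {3:j}
drop 5:j onto {4:k}
drop 6:m onto {4:k}
drop 7:m onto {6:m}
drop 8:j onto {5:j}
drop 9:l onto {7:m}
ground layer = {0:m, 1:h}
drop-orders for the pieces not yet dropped (sum over which currently-grounded one goes next):
  1 to go: {8} 1  {9} 1
  2 to go: {5,8} 1  {7,9} 1  {8,9} 2
  3 to go: {5,8,9} 3  {6,7,9} 1  {7,8,9} 3
  4 to go: {5,7,8,9} 6  {6,7,8,9} 4
  5 to go: {5,6,7,8,9} 10
  6 to go: {4,5,6,7,8,9} 10
  7 to go: {3,4,5,6,7,8,9} 10
  8 to go: {2,3,4,5,6,7,8,9} 10
  if 0:m drops first: 10 orders
  if 1:h drops first: 10 orders
heap linearizations: 20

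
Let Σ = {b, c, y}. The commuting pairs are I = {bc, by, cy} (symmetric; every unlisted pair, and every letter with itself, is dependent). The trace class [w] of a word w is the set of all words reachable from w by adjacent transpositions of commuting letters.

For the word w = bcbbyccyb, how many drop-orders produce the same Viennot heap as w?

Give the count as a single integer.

1260

0(b) covers ∅
1(c) covers ∅
2(b) covers 0:b
3(b) covers 2:b
4(y) covers ∅
5(c) covers 1:c
6(c) covers 5:c
7(y) covers 4:y
8(b) covers 3:b
floor of heap: 0:b, 1:c, 4:y
completions by unplaced set U, small U first (add the entries for U minus each lowest piece of U):
  |U|=1: {6}:1  {7}:1  {8}:1
  |U|=2: {3,8}:1  {4,7}:1  {5,6}:1  {6,7}:2  {6,8}:2  {7,8}:2
  |U|=3: {1,5,6}:1  {2,3,8}:1  {3,6,8}:3  {3,7,8}:3  {4,6,7}:3  {4,7,8}:3  {5,6,7}:3  {5,6,8}:3  {6,7,8}:6
  |U|=4: {0,2,3,8}:1  {1,5,6,7}:4  {1,5,6,8}:4  {2,3,6,8}:4  {2,3,7,8}:4  {3,4,7,8}:6  {3,5,6,8}:6  {3,6,7,8}:12  {4,5,6,7}:6  {4,6,7,8}:12  {5,6,7,8}:12
  |U|=5: {0,2,3,6,8}:5  {0,2,3,7,8}:5  {1,3,5,6,8}:10  {1,4,5,6,7}:10  {1,5,6,7,8}:20  {2,3,4,7,8}:10  {2,3,5,6,8}:10  {2,3,6,7,8}:20  {3,4,6,7,8}:30  {3,5,6,7,8}:30  {4,5,6,7,8}:30
  |U|=6: {0,2,3,4,7,8}:15  {0,2,3,5,6,8}:15  {0,2,3,6,7,8}:30  {1,2,3,5,6,8}:20  {1,3,5,6,7,8}:60  {1,4,5,6,7,8}:60  {2,3,4,6,7,8}:60  {2,3,5,6,7,8}:60  {3,4,5,6,7,8}:90
  |U|=7: {0,1,2,3,5,6,8}:35  {0,2,3,4,6,7,8}:105  {0,2,3,5,6,7,8}:105  {1,2,3,5,6,7,8}:140  {1,3,4,5,6,7,8}:210  {2,3,4,5,6,7,8}:210
  start at 0(b): 560
  start at 1(c): 420
  start at 4(y): 280
sum over floor = 1260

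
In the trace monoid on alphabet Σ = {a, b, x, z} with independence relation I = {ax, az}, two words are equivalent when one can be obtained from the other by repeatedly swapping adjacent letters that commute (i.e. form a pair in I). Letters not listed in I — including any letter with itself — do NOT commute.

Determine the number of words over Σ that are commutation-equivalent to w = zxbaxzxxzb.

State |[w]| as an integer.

0(z) covers ∅
1(x) covers 0:z
2(b) covers 1:x
3(a) covers 2:b
4(x) covers 2:b
5(z) covers 4:x
6(x) covers 5:z
7(x) covers 6:x
8(z) covers 7:x
9(b) covers 3:a, 8:z
floor of heap: 0:z
completions by unplaced set U, small U first (add the entries for U minus each lowest piece of U):
  |U|=1: {9}:1
  |U|=2: {3,9}:1  {8,9}:1
  |U|=3: {3,8,9}:2  {7,8,9}:1
  |U|=4: {3,7,8,9}:3  {6,7,8,9}:1
  |U|=5: {3,6,7,8,9}:4  {5,6,7,8,9}:1
  |U|=6: {3,5,6,7,8,9}:5  {4,5,6,7,8,9}:1
  |U|=7: {3,4,5,6,7,8,9}:6
  |U|=8: {2,3,4,5,6,7,8,9}:6
  start at 0(z): 6

6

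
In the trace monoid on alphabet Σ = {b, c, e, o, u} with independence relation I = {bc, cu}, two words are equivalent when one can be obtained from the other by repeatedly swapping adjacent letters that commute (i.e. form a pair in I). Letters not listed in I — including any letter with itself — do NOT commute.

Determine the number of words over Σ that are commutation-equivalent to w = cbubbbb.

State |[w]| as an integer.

7

#0=c has no predecessor
#1=b has no predecessor
#2=u depends on [1:b]
#3=b depends on [2:u]
#4=b depends on [3:b]
#5=b depends on [4:b]
#6=b depends on [5:b]
sources: [0:c, 1:b]
N(rest) = Σ N(rest − s) over sources s of rest; N(one piece) = 1:
  size 1 → [0]=1  [6]=1
  size 2 → [0,6]=2  [5,6]=1
  size 3 → [0,5,6]=3  [4,5,6]=1
  size 4 → [0,4,5,6]=4  [3,4,5,6]=1
  size 5 → [0,3,4,5,6]=5  [2,3,4,5,6]=1
  first=0(c) contributes 1
  first=1(b) contributes 6
|[w]| = 7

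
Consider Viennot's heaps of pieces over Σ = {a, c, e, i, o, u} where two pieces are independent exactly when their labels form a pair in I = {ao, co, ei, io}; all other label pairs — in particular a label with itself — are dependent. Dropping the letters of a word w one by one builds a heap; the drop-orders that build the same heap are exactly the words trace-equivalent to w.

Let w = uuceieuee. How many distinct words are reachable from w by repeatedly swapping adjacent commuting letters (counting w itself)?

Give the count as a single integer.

piece 0:u — minimal
piece 1:u rests on {0:u}
piece 2:c rests on {1:u}
piece 3:e rests on {2:c}
piece 4:i rests on {2:c}
piece 5:e rests on {3:e}
piece 6:u rests on {4:i, 5:e}
piece 7:e rests on {6:u}
piece 8:e rests on {7:e}
minimal pieces: {0:u}
ways to finish when only these pieces remain (= sum over removing one remaining piece with nothing left below it):
  1 left: {8}→1
  2 left: {7,8}→1
  3 left: {6,7,8}→1
  4 left: {4,6,7,8}→1  {5,6,7,8}→1
  5 left: {3,5,6,7,8}→1  {4,5,6,7,8}→2
  6 left: {3,4,5,6,7,8}→3
  7 left: {2,3,4,5,6,7,8}→3
  placing 0:u first → 3 extensions

3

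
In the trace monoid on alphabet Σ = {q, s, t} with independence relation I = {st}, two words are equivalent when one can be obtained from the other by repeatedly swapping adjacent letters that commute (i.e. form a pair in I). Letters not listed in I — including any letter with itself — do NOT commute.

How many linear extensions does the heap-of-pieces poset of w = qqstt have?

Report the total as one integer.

#0=q has no predecessor
#1=q depends on [0:q]
#2=s depends on [1:q]
#3=t depends on [1:q]
#4=t depends on [3:t]
sources: [0:q]
N(rest) = Σ N(rest − s) over sources s of rest; N(one piece) = 1:
  size 1 → [2]=1  [4]=1
  size 2 → [2,4]=2  [3,4]=1
  size 3 → [2,3,4]=3
  first=0(q) contributes 3

3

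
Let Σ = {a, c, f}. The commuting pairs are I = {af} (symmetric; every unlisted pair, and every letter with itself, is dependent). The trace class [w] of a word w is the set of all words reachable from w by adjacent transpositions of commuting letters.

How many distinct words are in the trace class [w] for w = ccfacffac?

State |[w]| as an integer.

0(c) covers ∅
1(c) covers 0:c
2(f) covers 1:c
3(a) covers 1:c
4(c) covers 2:f, 3:a
5(f) covers 4:c
6(f) covers 5:f
7(a) covers 4:c
8(c) covers 6:f, 7:a
floor of heap: 0:c
completions by unplaced set U, small U first (add the entries for U minus each lowest piece of U):
  |U|=1: {8}:1
  |U|=2: {6,8}:1  {7,8}:1
  |U|=3: {5,6,8}:1  {6,7,8}:2
  |U|=4: {5,6,7,8}:3
  |U|=5: {4,5,6,7,8}:3
  |U|=6: {2,4,5,6,7,8}:3  {3,4,5,6,7,8}:3
  |U|=7: {2,3,4,5,6,7,8}:6
  start at 0(c): 6

6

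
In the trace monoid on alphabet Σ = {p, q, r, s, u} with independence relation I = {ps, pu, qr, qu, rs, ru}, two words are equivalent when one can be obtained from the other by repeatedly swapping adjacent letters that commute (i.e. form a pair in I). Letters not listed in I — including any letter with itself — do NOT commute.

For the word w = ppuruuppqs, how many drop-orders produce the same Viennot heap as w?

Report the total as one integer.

#0=p has no predecessor
#1=p depends on [0:p]
#2=u has no predecessor
#3=r depends on [1:p]
#4=u depends on [2:u]
#5=u depends on [4:u]
#6=p depends on [3:r]
#7=p depends on [6:p]
#8=q depends on [7:p]
#9=s depends on [5:u, 8:q]
sources: [0:p, 2:u]
N(rest) = Σ N(rest − s) over sources s of rest; N(one piece) = 1:
  size 1 → [9]=1
  size 2 → [5,9]=1  [8,9]=1
  size 3 → [4,5,9]=1  [5,8,9]=2  [7,8,9]=1
  size 4 → [2,4,5,9]=1  [4,5,8,9]=3  [5,7,8,9]=3  [6,7,8,9]=1
  size 5 → [2,4,5,8,9]=4  [3,6,7,8,9]=1  [4,5,7,8,9]=6  [5,6,7,8,9]=4
  size 6 → [1,3,6,7,8,9]=1  [2,4,5,7,8,9]=10  [3,5,6,7,8,9]=5  [4,5,6,7,8,9]=10
  size 7 → [0,1,3,6,7,8,9]=1  [1,3,5,6,7,8,9]=6  [2,4,5,6,7,8,9]=20  [3,4,5,6,7,8,9]=15
  size 8 → [0,1,3,5,6,7,8,9]=7  [1,3,4,5,6,7,8,9]=21  [2,3,4,5,6,7,8,9]=35
  first=0(p) contributes 56
  first=2(u) contributes 28
|[w]| = 84

84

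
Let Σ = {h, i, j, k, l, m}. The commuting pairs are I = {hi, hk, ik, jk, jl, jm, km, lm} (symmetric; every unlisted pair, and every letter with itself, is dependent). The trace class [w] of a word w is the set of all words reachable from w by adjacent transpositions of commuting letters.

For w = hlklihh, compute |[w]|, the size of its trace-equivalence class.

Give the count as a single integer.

piece 0:h — minimal
piece 1:l rests on {0:h}
piece 2:k rests on {1:l}
piece 3:l rests on {2:k}
piece 4:i rests on {3:l}
piece 5:h rests on {3:l}
piece 6:h rests on {5:h}
minimal pieces: {0:h}
ways to finish when only these pieces remain (= sum over removing one remaining piece with nothing left below it):
  1 left: {4}→1  {6}→1
  2 left: {4,6}→2  {5,6}→1
  3 left: {4,5,6}→3
  4 left: {3,4,5,6}→3
  5 left: {2,3,4,5,6}→3
  placing 0:h first → 3 extensions

3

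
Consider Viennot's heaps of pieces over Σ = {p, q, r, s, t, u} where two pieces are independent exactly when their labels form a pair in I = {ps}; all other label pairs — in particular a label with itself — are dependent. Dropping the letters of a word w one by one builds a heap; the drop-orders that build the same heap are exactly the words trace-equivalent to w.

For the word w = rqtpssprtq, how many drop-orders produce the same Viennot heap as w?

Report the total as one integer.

6

#0=r has no predecessor
#1=q depends on [0:r]
#2=t depends on [1:q]
#3=p depends on [2:t]
#4=s depends on [2:t]
#5=s depends on [4:s]
#6=p depends on [3:p]
#7=r depends on [5:s, 6:p]
#8=t depends on [7:r]
#9=q depends on [8:t]
sources: [0:r]
N(rest) = Σ N(rest − s) over sources s of rest; N(one piece) = 1:
  size 1 → [9]=1
  size 2 → [8,9]=1
  size 3 → [7,8,9]=1
  size 4 → [5,7,8,9]=1  [6,7,8,9]=1
  size 5 → [3,6,7,8,9]=1  [4,5,7,8,9]=1  [5,6,7,8,9]=2
  size 6 → [3,5,6,7,8,9]=3  [4,5,6,7,8,9]=3
  size 7 → [3,4,5,6,7,8,9]=6
  size 8 → [2,3,4,5,6,7,8,9]=6
  first=0(r) contributes 6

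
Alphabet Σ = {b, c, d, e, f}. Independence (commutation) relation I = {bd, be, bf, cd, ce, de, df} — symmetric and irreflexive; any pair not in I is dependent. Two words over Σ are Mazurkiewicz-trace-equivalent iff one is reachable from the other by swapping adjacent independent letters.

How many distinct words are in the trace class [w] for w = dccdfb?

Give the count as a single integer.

30

#0=d has no predecessor
#1=c has no predecessor
#2=c depends on [1:c]
#3=d depends on [0:d]
#4=f depends on [2:c]
#5=b depends on [2:c]
sources: [0:d, 1:c]
N(rest) = Σ N(rest − s) over sources s of rest; N(one piece) = 1:
  size 1 → [3]=1  [4]=1  [5]=1
  size 2 → [0,3]=1  [3,4]=2  [3,5]=2  [4,5]=2
  size 3 → [0,3,4]=3  [0,3,5]=3  [2,4,5]=2  [3,4,5]=6
  size 4 → [0,3,4,5]=12  [1,2,4,5]=2  [2,3,4,5]=8
  first=0(d) contributes 10
  first=1(c) contributes 20
|[w]| = 30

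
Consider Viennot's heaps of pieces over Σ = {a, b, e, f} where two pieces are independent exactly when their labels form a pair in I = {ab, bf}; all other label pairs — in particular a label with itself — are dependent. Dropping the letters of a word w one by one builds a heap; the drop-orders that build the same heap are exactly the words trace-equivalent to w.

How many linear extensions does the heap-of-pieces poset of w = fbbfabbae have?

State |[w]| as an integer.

#0=f has no predecessor
#1=b has no predecessor
#2=b depends on [1:b]
#3=f depends on [0:f]
#4=a depends on [3:f]
#5=b depends on [2:b]
#6=b depends on [5:b]
#7=a depends on [4:a]
#8=e depends on [6:b, 7:a]
sources: [0:f, 1:b]
N(rest) = Σ N(rest − s) over sources s of rest; N(one piece) = 1:
  size 1 → [8]=1
  size 2 → [6,8]=1  [7,8]=1
  size 3 → [4,7,8]=1  [5,6,8]=1  [6,7,8]=2
  size 4 → [2,5,6,8]=1  [3,4,7,8]=1  [4,6,7,8]=3  [5,6,7,8]=3
  size 5 → [0,3,4,7,8]=1  [1,2,5,6,8]=1  [2,5,6,7,8]=4  [3,4,6,7,8]=4  [4,5,6,7,8]=6
  size 6 → [0,3,4,6,7,8]=5  [1,2,5,6,7,8]=5  [2,4,5,6,7,8]=10  [3,4,5,6,7,8]=10
  size 7 → [0,3,4,5,6,7,8]=15  [1,2,4,5,6,7,8]=15  [2,3,4,5,6,7,8]=20
  first=0(f) contributes 35
  first=1(b) contributes 35
|[w]| = 70

70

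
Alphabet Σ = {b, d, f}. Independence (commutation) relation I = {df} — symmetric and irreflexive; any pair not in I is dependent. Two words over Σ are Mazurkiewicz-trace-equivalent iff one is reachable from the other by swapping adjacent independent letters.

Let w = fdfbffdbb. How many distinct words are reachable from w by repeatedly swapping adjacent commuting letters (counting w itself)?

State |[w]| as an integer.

9

0(f) covers ∅
1(d) covers ∅
2(f) covers 0:f
3(b) covers 1:d, 2:f
4(f) covers 3:b
5(f) covers 4:f
6(d) covers 3:b
7(b) covers 5:f, 6:d
8(b) covers 7:b
floor of heap: 0:f, 1:d
completions by unplaced set U, small U first (add the entries for U minus each lowest piece of U):
  |U|=1: {8}:1
  |U|=2: {7,8}:1
  |U|=3: {5,7,8}:1  {6,7,8}:1
  |U|=4: {4,5,7,8}:1  {5,6,7,8}:2
  |U|=5: {4,5,6,7,8}:3
  |U|=6: {3,4,5,6,7,8}:3
  |U|=7: {1,3,4,5,6,7,8}:3  {2,3,4,5,6,7,8}:3
  start at 0(f): 6
  start at 1(d): 3
sum over floor = 9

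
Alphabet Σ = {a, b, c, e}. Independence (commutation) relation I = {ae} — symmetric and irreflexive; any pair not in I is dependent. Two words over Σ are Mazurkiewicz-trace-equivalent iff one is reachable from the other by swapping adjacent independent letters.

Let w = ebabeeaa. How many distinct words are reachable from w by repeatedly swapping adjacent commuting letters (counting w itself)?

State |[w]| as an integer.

0(e) covers ∅
1(b) covers 0:e
2(a) covers 1:b
3(b) covers 2:a
4(e) covers 3:b
5(e) covers 4:e
6(a) covers 3:b
7(a) covers 6:a
floor of heap: 0:e
completions by unplaced set U, small U first (add the entries for U minus each lowest piece of U):
  |U|=1: {5}:1  {7}:1
  |U|=2: {4,5}:1  {5,7}:2  {6,7}:1
  |U|=3: {4,5,7}:3  {5,6,7}:3
  |U|=4: {4,5,6,7}:6
  |U|=5: {3,4,5,6,7}:6
  |U|=6: {2,3,4,5,6,7}:6
  start at 0(e): 6

6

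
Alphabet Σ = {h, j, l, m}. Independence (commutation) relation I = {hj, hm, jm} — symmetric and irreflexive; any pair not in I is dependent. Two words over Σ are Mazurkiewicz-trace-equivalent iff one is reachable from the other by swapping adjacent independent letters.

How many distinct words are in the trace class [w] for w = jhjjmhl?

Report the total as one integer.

#0=j has no predecessor
#1=h has no predecessor
#2=j depends on [0:j]
#3=j depends on [2:j]
#4=m has no predecessor
#5=h depends on [1:h]
#6=l depends on [3:j, 4:m, 5:h]
sources: [0:j, 1:h, 4:m]
N(rest) = Σ N(rest − s) over sources s of rest; N(one piece) = 1:
  size 1 → [6]=1
  size 2 → [3,6]=1  [4,6]=1  [5,6]=1
  size 3 → [1,5,6]=1  [2,3,6]=1  [3,4,6]=2  [3,5,6]=2  [4,5,6]=2
  size 4 → [0,2,3,6]=1  [1,3,5,6]=3  [1,4,5,6]=3  [2,3,4,6]=3  [2,3,5,6]=3  [3,4,5,6]=6
  size 5 → [0,2,3,4,6]=4  [0,2,3,5,6]=4  [1,2,3,5,6]=6  [1,3,4,5,6]=12  [2,3,4,5,6]=12
  first=0(j) contributes 30
  first=1(h) contributes 20
  first=4(m) contributes 10
|[w]| = 60

60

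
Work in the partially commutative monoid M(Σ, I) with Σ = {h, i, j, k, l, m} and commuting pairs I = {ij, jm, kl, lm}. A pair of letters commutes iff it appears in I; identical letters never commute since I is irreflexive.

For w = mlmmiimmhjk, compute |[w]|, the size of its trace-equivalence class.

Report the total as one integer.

4

drop 0:m onto floor
drop 1:l onto floor
drop 2:m onto {0:m}
drop 3:m onto {2:m}
drop 4:i onto {1:l, 3:m}
drop 5:i onto {4:i}
drop 6:m onto {5:i}
drop 7:m onto {6:m}
drop 8:h onto {7:m}
drop 9:j onto {8:h}
drop 10:k onto {9:j}
ground layer = {0:m, 1:l}
drop-orders for the pieces not yet dropped (sum over which currently-grounded one goes next):
  1 to go: {10} 1
  2 to go: {9,10} 1
  3 to go: {8,9,10} 1
  4 to go: {7,8,9,10} 1
  5 to go: {6,7,8,9,10} 1
  6 to go: {5,6,7,8,9,10} 1
  7 to go: {4,5,6,7,8,9,10} 1
  8 to go: {1,4,5,6,7,8,9,10} 1  {3,4,5,6,7,8,9,10} 1
  9 to go: {1,3,4,5,6,7,8,9,10} 2  {2,3,4,5,6,7,8,9,10} 1
  if 0:m drops first: 3 orders
  if 1:l drops first: 1 orders
heap linearizations: 4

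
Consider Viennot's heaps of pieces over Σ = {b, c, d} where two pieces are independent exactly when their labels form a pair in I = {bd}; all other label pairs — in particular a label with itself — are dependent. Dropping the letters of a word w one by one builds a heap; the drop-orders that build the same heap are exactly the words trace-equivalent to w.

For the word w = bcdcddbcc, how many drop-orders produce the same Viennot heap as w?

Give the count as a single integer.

#0=b has no predecessor
#1=c depends on [0:b]
#2=d depends on [1:c]
#3=c depends on [2:d]
#4=d depends on [3:c]
#5=d depends on [4:d]
#6=b depends on [3:c]
#7=c depends on [5:d, 6:b]
#8=c depends on [7:c]
sources: [0:b]
N(rest) = Σ N(rest − s) over sources s of rest; N(one piece) = 1:
  size 1 → [8]=1
  size 2 → [7,8]=1
  size 3 → [5,7,8]=1  [6,7,8]=1
  size 4 → [4,5,7,8]=1  [5,6,7,8]=2
  size 5 → [4,5,6,7,8]=3
  size 6 → [3,4,5,6,7,8]=3
  size 7 → [2,3,4,5,6,7,8]=3
  first=0(b) contributes 3

3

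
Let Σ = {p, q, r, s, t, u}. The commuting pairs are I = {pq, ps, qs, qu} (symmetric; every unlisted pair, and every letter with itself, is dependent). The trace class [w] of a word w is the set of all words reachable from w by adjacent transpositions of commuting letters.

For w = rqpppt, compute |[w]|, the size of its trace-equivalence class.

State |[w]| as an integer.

4

0(r) covers ∅
1(q) covers 0:r
2(p) covers 0:r
3(p) covers 2:p
4(p) covers 3:p
5(t) covers 1:q, 4:p
floor of heap: 0:r
completions by unplaced set U, small U first (add the entries for U minus each lowest piece of U):
  |U|=1: {5}:1
  |U|=2: {1,5}:1  {4,5}:1
  |U|=3: {1,4,5}:2  {3,4,5}:1
  |U|=4: {1,3,4,5}:3  {2,3,4,5}:1
  start at 0(r): 4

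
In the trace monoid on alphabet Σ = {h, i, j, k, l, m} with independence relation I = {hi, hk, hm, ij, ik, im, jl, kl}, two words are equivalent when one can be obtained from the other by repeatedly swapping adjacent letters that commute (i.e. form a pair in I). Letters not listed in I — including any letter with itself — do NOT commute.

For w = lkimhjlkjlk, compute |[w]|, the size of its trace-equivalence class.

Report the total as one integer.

piece 0:l — minimal
piece 1:k — minimal
piece 2:i rests on {0:l}
piece 3:m rests on {0:l, 1:k}
piece 4:h rests on {0:l}
piece 5:j rests on {3:m, 4:h}
piece 6:l rests on {2:i, 3:m, 4:h}
piece 7:k rests on {5:j}
piece 8:j rests on {7:k}
piece 9:l rests on {6:l}
piece 10:k rests on {8:j}
minimal pieces: {0:l, 1:k}
ways to finish when only these pieces remain (= sum over removing one remaining piece with nothing left below it):
  1 left: {9}→1  {10}→1
  2 left: {6,9}→1  {8,10}→1  {9,10}→2
  3 left: {2,6,9}→1  {6,9,10}→3  {7,8,10}→1  {8,9,10}→3
  4 left: {2,6,9,10}→4  {5,7,8,10}→1  {6,8,9,10}→6  {7,8,9,10}→4
  5 left: {2,6,8,9,10}→10  {5,7,8,9,10}→5  {6,7,8,9,10}→10
  6 left: {2,6,7,8,9,10}→20  {5,6,7,8,9,10}→15
  7 left: {2,5,6,7,8,9,10}→35  {3,5,6,7,8,9,10}→15  {4,5,6,7,8,9,10}→15
  8 left: {1,3,5,6,7,8,9,10}→15  {2,3,5,6,7,8,9,10}→50  {2,4,5,6,7,8,9,10}→50  {3,4,5,6,7,8,9,10}→30
  9 left: {1,2,3,5,6,7,8,9,10}→65  {1,3,4,5,6,7,8,9,10}→45  {2,3,4,5,6,7,8,9,10}→130
  placing 0:l first → 240 extensions
  placing 1:k first → 130 extensions
total linear extensions = 370

370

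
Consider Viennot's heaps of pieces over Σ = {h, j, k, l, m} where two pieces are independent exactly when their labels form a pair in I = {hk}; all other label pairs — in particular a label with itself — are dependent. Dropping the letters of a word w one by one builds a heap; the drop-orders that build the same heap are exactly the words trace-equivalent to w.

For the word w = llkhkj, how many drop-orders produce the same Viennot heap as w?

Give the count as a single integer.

piece 0:l — minimal
piece 1:l rests on {0:l}
piece 2:k rests on {1:l}
piece 3:h rests on {1:l}
piece 4:k rests on {2:k}
piece 5:j rests on {3:h, 4:k}
minimal pieces: {0:l}
ways to finish when only these pieces remain (= sum over removing one remaining piece with nothing left below it):
  1 left: {5}→1
  2 left: {3,5}→1  {4,5}→1
  3 left: {2,4,5}→1  {3,4,5}→2
  4 left: {2,3,4,5}→3
  placing 0:l first → 3 extensions

3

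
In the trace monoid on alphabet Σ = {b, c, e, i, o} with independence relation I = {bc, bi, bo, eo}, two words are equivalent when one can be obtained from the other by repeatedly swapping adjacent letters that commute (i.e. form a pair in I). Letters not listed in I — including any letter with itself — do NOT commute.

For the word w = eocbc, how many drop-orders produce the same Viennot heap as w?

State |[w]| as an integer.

drop 0:e onto floor
drop 1:o onto floor
drop 2:c onto {0:e, 1:o}
drop 3:b onto {0:e}
drop 4:c onto {2:c}
ground layer = {0:e, 1:o}
drop-orders for the pieces not yet dropped (sum over which currently-grounded one goes next):
  1 to go: {3} 1  {4} 1
  2 to go: {2,4} 1  {3,4} 2
  3 to go: {1,2,4} 1  {2,3,4} 3
  if 0:e drops first: 4 orders
  if 1:o drops first: 3 orders
heap linearizations: 7

7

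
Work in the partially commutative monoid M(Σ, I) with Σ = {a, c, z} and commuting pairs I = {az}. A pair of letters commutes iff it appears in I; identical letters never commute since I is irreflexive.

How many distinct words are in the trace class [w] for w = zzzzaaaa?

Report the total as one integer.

70

0(z) covers ∅
1(z) covers 0:z
2(z) covers 1:z
3(z) covers 2:z
4(a) covers ∅
5(a) covers 4:a
6(a) covers 5:a
7(a) covers 6:a
floor of heap: 0:z, 4:a
completions by unplaced set U, small U first (add the entries for U minus each lowest piece of U):
  |U|=1: {3}:1  {7}:1
  |U|=2: {2,3}:1  {3,7}:2  {6,7}:1
  |U|=3: {1,2,3}:1  {2,3,7}:3  {3,6,7}:3  {5,6,7}:1
  |U|=4: {0,1,2,3}:1  {1,2,3,7}:4  {2,3,6,7}:6  {3,5,6,7}:4  {4,5,6,7}:1
  |U|=5: {0,1,2,3,7}:5  {1,2,3,6,7}:10  {2,3,5,6,7}:10  {3,4,5,6,7}:5
  |U|=6: {0,1,2,3,6,7}:15  {1,2,3,5,6,7}:20  {2,3,4,5,6,7}:15
  start at 0(z): 35
  start at 4(a): 35
sum over floor = 70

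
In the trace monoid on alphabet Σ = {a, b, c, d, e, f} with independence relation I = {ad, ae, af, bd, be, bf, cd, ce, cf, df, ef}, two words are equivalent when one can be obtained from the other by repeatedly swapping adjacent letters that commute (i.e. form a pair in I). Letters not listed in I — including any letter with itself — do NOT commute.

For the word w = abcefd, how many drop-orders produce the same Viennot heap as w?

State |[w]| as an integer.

60

drop 0:a onto floor
drop 1:b onto {0:a}
drop 2:c onto {1:b}
drop 3:e onto floor
drop 4:f onto floor
drop 5:d onto {3:e}
ground layer = {0:a, 3:e, 4:f}
drop-orders for the pieces not yet dropped (sum over which currently-grounded one goes next):
  1 to go: {2} 1  {4} 1  {5} 1
  2 to go: {1,2} 1  {2,4} 2  {2,5} 2  {3,5} 1  {4,5} 2
  3 to go: {0,1,2} 1  {1,2,4} 3  {1,2,5} 3  {2,3,5} 3  {2,4,5} 6  {3,4,5} 3
  4 to go: {0,1,2,4} 4  {0,1,2,5} 4  {1,2,3,5} 6  {1,2,4,5} 12  {2,3,4,5} 12
  if 0:a drops first: 30 orders
  if 3:e drops first: 20 orders
  if 4:f drops first: 10 orders
heap linearizations: 60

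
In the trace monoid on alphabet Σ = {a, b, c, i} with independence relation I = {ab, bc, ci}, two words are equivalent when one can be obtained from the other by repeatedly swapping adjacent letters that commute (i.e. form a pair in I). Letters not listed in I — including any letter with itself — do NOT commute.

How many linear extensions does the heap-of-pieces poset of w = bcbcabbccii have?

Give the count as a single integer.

371

#0=b has no predecessor
#1=c has no predecessor
#2=b depends on [0:b]
#3=c depends on [1:c]
#4=a depends on [3:c]
#5=b depends on [2:b]
#6=b depends on [5:b]
#7=c depends on [4:a]
#8=c depends on [7:c]
#9=i depends on [4:a, 6:b]
#10=i depends on [9:i]
sources: [0:b, 1:c]
N(rest) = Σ N(rest − s) over sources s of rest; N(one piece) = 1:
  size 1 → [8]=1  [10]=1
  size 2 → [7,8]=1  [8,10]=2  [9,10]=1
  size 3 → [6,9,10]=1  [7,8,10]=3  [8,9,10]=3
  size 4 → [5,6,9,10]=1  [6,8,9,10]=4  [7,8,9,10]=6
  size 5 → [2,5,6,9,10]=1  [4,7,8,9,10]=6  [5,6,8,9,10]=5  [6,7,8,9,10]=10
  size 6 → [0,2,5,6,9,10]=1  [2,5,6,8,9,10]=6  [3,4,7,8,9,10]=6  [4,6,7,8,9,10]=16  [5,6,7,8,9,10]=15
  size 7 → [0,2,5,6,8,9,10]=7  [1,3,4,7,8,9,10]=6  [2,5,6,7,8,9,10]=21  [3,4,6,7,8,9,10]=22  [4,5,6,7,8,9,10]=31
  size 8 → [0,2,5,6,7,8,9,10]=28  [1,3,4,6,7,8,9,10]=28  [2,4,5,6,7,8,9,10]=52  [3,4,5,6,7,8,9,10]=53
  size 9 → [0,2,4,5,6,7,8,9,10]=80  [1,3,4,5,6,7,8,9,10]=81  [2,3,4,5,6,7,8,9,10]=105
  first=0(b) contributes 186
  first=1(c) contributes 185
|[w]| = 371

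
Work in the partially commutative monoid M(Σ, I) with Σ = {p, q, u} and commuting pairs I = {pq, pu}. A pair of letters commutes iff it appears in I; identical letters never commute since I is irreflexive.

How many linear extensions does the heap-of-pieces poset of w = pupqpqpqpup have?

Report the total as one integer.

#0=p has no predecessor
#1=u has no predecessor
#2=p depends on [0:p]
#3=q depends on [1:u]
#4=p depends on [2:p]
#5=q depends on [3:q]
#6=p depends on [4:p]
#7=q depends on [5:q]
#8=p depends on [6:p]
#9=u depends on [7:q]
#10=p depends on [8:p]
sources: [0:p, 1:u]
N(rest) = Σ N(rest − s) over sources s of rest; N(one piece) = 1:
  size 1 → [9]=1  [10]=1
  size 2 → [7,9]=1  [8,10]=1  [9,10]=2
  size 3 → [5,7,9]=1  [6,8,10]=1  [7,9,10]=3  [8,9,10]=3
  size 4 → [3,5,7,9]=1  [4,6,8,10]=1  [5,7,9,10]=4  [6,8,9,10]=4  [7,8,9,10]=6
  size 5 → [1,3,5,7,9]=1  [2,4,6,8,10]=1  [3,5,7,9,10]=5  [4,6,8,9,10]=5  [5,7,8,9,10]=10  [6,7,8,9,10]=10
  size 6 → [0,2,4,6,8,10]=1  [1,3,5,7,9,10]=6  [2,4,6,8,9,10]=6  [3,5,7,8,9,10]=15  [4,6,7,8,9,10]=15  [5,6,7,8,9,10]=20
  size 7 → [0,2,4,6,8,9,10]=7  [1,3,5,7,8,9,10]=21  [2,4,6,7,8,9,10]=21  [3,5,6,7,8,9,10]=35  [4,5,6,7,8,9,10]=35
  size 8 → [0,2,4,6,7,8,9,10]=28  [1,3,5,6,7,8,9,10]=56  [2,4,5,6,7,8,9,10]=56  [3,4,5,6,7,8,9,10]=70
  size 9 → [0,2,4,5,6,7,8,9,10]=84  [1,3,4,5,6,7,8,9,10]=126  [2,3,4,5,6,7,8,9,10]=126
  first=0(p) contributes 252
  first=1(u) contributes 210
|[w]| = 462

462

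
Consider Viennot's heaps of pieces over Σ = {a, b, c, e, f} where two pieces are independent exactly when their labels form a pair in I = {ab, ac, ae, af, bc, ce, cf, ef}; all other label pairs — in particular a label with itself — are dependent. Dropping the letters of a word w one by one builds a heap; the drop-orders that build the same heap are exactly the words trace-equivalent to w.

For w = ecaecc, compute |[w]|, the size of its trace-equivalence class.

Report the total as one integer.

60

0(e) covers ∅
1(c) covers ∅
2(a) covers ∅
3(e) covers 0:e
4(c) covers 1:c
5(c) covers 4:c
floor of heap: 0:e, 1:c, 2:a
completions by unplaced set U, small U first (add the entries for U minus each lowest piece of U):
  |U|=1: {2}:1  {3}:1  {5}:1
  |U|=2: {0,3}:1  {2,3}:2  {2,5}:2  {3,5}:2  {4,5}:1
  |U|=3: {0,2,3}:3  {0,3,5}:3  {1,4,5}:1  {2,3,5}:6  {2,4,5}:3  {3,4,5}:3
  |U|=4: {0,2,3,5}:12  {0,3,4,5}:6  {1,2,4,5}:4  {1,3,4,5}:4  {2,3,4,5}:12
  start at 0(e): 20
  start at 1(c): 30
  start at 2(a): 10
sum over floor = 60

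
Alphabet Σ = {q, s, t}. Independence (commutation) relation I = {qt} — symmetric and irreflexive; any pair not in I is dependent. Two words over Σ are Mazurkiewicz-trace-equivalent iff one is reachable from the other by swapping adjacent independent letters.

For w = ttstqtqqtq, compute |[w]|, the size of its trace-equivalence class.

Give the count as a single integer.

#0=t has no predecessor
#1=t depends on [0:t]
#2=s depends on [1:t]
#3=t depends on [2:s]
#4=q depends on [2:s]
#5=t depends on [3:t]
#6=q depends on [4:q]
#7=q depends on [6:q]
#8=t depends on [5:t]
#9=q depends on [7:q]
sources: [0:t]
N(rest) = Σ N(rest − s) over sources s of rest; N(one piece) = 1:
  size 1 → [8]=1  [9]=1
  size 2 → [5,8]=1  [7,9]=1  [8,9]=2
  size 3 → [3,5,8]=1  [5,8,9]=3  [6,7,9]=1  [7,8,9]=3
  size 4 → [3,5,8,9]=4  [4,6,7,9]=1  [5,7,8,9]=6  [6,7,8,9]=4
  size 5 → [3,5,7,8,9]=10  [4,6,7,8,9]=5  [5,6,7,8,9]=10
  size 6 → [3,5,6,7,8,9]=20  [4,5,6,7,8,9]=15
  size 7 → [3,4,5,6,7,8,9]=35
  size 8 → [2,3,4,5,6,7,8,9]=35
  first=0(t) contributes 35

35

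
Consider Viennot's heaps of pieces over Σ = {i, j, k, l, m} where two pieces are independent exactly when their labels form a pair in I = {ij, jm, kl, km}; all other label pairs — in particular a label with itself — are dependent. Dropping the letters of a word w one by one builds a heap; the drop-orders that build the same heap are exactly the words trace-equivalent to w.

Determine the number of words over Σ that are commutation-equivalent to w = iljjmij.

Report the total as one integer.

10

drop 0:i onto floor
drop 1:l onto {0:i}
drop 2:j onto {1:l}
drop 3:j onto {2:j}
drop 4:m onto {1:l}
drop 5:i onto {4:m}
drop 6:j onto {3:j}
ground layer = {0:i}
drop-orders for the pieces not yet dropped (sum over which currently-grounded one goes next):
  1 to go: {5} 1  {6} 1
  2 to go: {3,6} 1  {4,5} 1  {5,6} 2
  3 to go: {2,3,6} 1  {3,5,6} 3  {4,5,6} 3
  4 to go: {2,3,5,6} 4  {3,4,5,6} 6
  5 to go: {2,3,4,5,6} 10
  if 0:i drops first: 10 orders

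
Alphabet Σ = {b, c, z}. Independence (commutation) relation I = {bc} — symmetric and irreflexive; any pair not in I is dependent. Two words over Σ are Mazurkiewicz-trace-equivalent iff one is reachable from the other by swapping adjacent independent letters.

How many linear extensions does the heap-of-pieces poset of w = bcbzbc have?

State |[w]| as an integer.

#0=b has no predecessor
#1=c has no predecessor
#2=b depends on [0:b]
#3=z depends on [1:c, 2:b]
#4=b depends on [3:z]
#5=c depends on [3:z]
sources: [0:b, 1:c]
N(rest) = Σ N(rest − s) over sources s of rest; N(one piece) = 1:
  size 1 → [4]=1  [5]=1
  size 2 → [4,5]=2
  size 3 → [3,4,5]=2
  size 4 → [1,3,4,5]=2  [2,3,4,5]=2
  first=0(b) contributes 4
  first=1(c) contributes 2
|[w]| = 6

6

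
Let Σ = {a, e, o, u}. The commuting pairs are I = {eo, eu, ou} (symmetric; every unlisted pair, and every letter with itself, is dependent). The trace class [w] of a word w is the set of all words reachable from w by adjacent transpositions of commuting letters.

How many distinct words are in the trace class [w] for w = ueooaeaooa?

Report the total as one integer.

12

drop 0:u onto floor
drop 1:e onto floor
drop 2:o onto floor
drop 3:o onto {2:o}
drop 4:a onto {0:u, 1:e, 3:o}
drop 5:e onto {4:a}
drop 6:a onto {5:e}
drop 7:o onto {6:a}
drop 8:o onto {7:o}
drop 9:a onto {8:o}
ground layer = {0:u, 1:e, 2:o}
drop-orders for the pieces not yet dropped (sum over which currently-grounded one goes next):
  1 to go: {9} 1
  2 to go: {8,9} 1
  3 to go: {7,8,9} 1
  4 to go: {6,7,8,9} 1
  5 to go: {5,6,7,8,9} 1
  6 to go: {4,5,6,7,8,9} 1
  7 to go: {0,4,5,6,7,8,9} 1  {1,4,5,6,7,8,9} 1  {3,4,5,6,7,8,9} 1
  8 to go: {0,1,4,5,6,7,8,9} 2  {0,3,4,5,6,7,8,9} 2  {1,3,4,5,6,7,8,9} 2  {2,3,4,5,6,7,8,9} 1
  if 0:u drops first: 3 orders
  if 1:e drops first: 3 orders
  if 2:o drops first: 6 orders
heap linearizations: 12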